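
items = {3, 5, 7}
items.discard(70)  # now {3, 5, 7}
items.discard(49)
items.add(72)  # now {3, 5, 7, 72}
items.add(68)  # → {3, 5, 7, 68, 72}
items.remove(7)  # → {3, 5, 68, 72}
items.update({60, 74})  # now {3, 5, 60, 68, 72, 74}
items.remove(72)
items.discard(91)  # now {3, 5, 60, 68, 74}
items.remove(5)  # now {3, 60, 68, 74}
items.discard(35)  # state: {3, 60, 68, 74}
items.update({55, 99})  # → {3, 55, 60, 68, 74, 99}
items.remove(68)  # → {3, 55, 60, 74, 99}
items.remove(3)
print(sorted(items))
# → [55, 60, 74, 99]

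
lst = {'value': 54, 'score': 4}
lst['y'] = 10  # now {'value': 54, 'score': 4, 'y': 10}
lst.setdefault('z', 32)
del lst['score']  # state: {'value': 54, 'y': 10, 'z': 32}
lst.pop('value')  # 54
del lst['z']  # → {'y': 10}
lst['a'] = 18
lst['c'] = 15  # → {'y': 10, 'a': 18, 'c': 15}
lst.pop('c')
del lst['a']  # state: {'y': 10}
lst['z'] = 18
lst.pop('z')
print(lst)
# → {'y': 10}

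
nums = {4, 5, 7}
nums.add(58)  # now {4, 5, 7, 58}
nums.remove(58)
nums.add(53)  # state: {4, 5, 7, 53}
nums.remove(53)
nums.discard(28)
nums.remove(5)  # {4, 7}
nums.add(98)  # {4, 7, 98}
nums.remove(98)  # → {4, 7}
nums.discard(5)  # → {4, 7}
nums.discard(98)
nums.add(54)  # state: {4, 7, 54}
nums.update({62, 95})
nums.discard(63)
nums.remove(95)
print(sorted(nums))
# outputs [4, 7, 54, 62]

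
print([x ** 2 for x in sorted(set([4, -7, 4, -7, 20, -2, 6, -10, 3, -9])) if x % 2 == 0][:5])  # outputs [100, 4, 16, 36, 400]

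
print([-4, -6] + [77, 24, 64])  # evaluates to [-4, -6, 77, 24, 64]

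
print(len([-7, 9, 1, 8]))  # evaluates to 4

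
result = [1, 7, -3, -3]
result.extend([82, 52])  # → [1, 7, -3, -3, 82, 52]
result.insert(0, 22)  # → [22, 1, 7, -3, -3, 82, 52]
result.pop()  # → 52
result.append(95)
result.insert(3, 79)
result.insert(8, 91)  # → [22, 1, 7, 79, -3, -3, 82, 95, 91]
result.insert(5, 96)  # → [22, 1, 7, 79, -3, 96, -3, 82, 95, 91]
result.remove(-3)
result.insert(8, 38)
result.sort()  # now [-3, 1, 7, 22, 38, 79, 82, 91, 95, 96]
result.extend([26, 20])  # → [-3, 1, 7, 22, 38, 79, 82, 91, 95, 96, 26, 20]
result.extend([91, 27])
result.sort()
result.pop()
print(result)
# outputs [-3, 1, 7, 20, 22, 26, 27, 38, 79, 82, 91, 91, 95]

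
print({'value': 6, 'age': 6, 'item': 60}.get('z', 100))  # 100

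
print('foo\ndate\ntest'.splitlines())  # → ['foo', 'date', 'test']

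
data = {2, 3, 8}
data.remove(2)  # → {3, 8}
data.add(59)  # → {3, 8, 59}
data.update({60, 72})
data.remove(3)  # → {8, 59, 60, 72}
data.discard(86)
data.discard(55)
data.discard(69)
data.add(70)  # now {8, 59, 60, 70, 72}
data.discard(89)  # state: {8, 59, 60, 70, 72}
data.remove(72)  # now {8, 59, 60, 70}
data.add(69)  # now {8, 59, 60, 69, 70}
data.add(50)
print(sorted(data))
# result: [8, 50, 59, 60, 69, 70]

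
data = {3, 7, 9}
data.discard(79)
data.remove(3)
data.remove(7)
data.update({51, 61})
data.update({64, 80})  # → {9, 51, 61, 64, 80}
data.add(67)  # {9, 51, 61, 64, 67, 80}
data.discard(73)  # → {9, 51, 61, 64, 67, 80}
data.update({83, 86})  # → {9, 51, 61, 64, 67, 80, 83, 86}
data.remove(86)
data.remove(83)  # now {9, 51, 61, 64, 67, 80}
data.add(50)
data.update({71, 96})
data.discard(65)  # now {9, 50, 51, 61, 64, 67, 71, 80, 96}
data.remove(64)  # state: {9, 50, 51, 61, 67, 71, 80, 96}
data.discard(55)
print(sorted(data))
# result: [9, 50, 51, 61, 67, 71, 80, 96]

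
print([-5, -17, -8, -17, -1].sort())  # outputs None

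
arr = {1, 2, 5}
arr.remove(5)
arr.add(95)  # {1, 2, 95}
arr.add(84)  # {1, 2, 84, 95}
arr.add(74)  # {1, 2, 74, 84, 95}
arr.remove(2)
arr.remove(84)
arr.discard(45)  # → {1, 74, 95}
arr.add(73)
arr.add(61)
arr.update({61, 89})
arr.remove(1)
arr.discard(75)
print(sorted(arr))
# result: [61, 73, 74, 89, 95]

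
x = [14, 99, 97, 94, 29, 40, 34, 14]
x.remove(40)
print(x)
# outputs [14, 99, 97, 94, 29, 34, 14]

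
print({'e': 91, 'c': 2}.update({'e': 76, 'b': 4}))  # None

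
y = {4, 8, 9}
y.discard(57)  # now {4, 8, 9}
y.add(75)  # {4, 8, 9, 75}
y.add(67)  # {4, 8, 9, 67, 75}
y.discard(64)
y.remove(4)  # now {8, 9, 67, 75}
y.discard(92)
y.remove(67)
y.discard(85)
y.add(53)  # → {8, 9, 53, 75}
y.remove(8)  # {9, 53, 75}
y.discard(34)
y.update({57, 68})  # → {9, 53, 57, 68, 75}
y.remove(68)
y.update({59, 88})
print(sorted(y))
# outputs [9, 53, 57, 59, 75, 88]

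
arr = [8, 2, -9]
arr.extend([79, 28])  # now [8, 2, -9, 79, 28]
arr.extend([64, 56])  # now [8, 2, -9, 79, 28, 64, 56]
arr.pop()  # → 56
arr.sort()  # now [-9, 2, 8, 28, 64, 79]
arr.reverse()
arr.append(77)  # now [79, 64, 28, 8, 2, -9, 77]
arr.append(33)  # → [79, 64, 28, 8, 2, -9, 77, 33]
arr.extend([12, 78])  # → [79, 64, 28, 8, 2, -9, 77, 33, 12, 78]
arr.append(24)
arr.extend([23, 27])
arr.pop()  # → 27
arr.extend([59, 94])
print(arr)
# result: [79, 64, 28, 8, 2, -9, 77, 33, 12, 78, 24, 23, 59, 94]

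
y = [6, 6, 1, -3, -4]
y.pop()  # -4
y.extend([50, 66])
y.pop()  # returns 66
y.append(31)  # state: [6, 6, 1, -3, 50, 31]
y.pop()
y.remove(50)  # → [6, 6, 1, -3]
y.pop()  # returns -3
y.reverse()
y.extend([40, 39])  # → [1, 6, 6, 40, 39]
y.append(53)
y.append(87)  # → [1, 6, 6, 40, 39, 53, 87]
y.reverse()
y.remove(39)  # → [87, 53, 40, 6, 6, 1]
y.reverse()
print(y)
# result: [1, 6, 6, 40, 53, 87]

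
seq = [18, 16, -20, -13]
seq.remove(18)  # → [16, -20, -13]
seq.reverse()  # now [-13, -20, 16]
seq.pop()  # 16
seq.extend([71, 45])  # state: [-13, -20, 71, 45]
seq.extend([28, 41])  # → [-13, -20, 71, 45, 28, 41]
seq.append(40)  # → [-13, -20, 71, 45, 28, 41, 40]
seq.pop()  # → 40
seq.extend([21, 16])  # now [-13, -20, 71, 45, 28, 41, 21, 16]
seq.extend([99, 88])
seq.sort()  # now [-20, -13, 16, 21, 28, 41, 45, 71, 88, 99]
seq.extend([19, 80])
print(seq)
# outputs [-20, -13, 16, 21, 28, 41, 45, 71, 88, 99, 19, 80]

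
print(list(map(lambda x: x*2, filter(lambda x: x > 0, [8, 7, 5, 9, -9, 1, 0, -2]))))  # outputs [16, 14, 10, 18, 2]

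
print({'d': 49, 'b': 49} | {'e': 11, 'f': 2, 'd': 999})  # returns {'d': 999, 'b': 49, 'e': 11, 'f': 2}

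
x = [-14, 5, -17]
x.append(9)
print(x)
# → [-14, 5, -17, 9]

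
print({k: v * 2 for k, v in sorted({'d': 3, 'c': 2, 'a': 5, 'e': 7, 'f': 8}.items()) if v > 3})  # {'a': 10, 'e': 14, 'f': 16}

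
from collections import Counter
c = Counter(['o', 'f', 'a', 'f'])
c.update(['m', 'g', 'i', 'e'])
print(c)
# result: Counter({'f': 2, 'o': 1, 'a': 1, 'm': 1, 'g': 1, 'i': 1, 'e': 1})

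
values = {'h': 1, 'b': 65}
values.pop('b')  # 65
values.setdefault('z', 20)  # 20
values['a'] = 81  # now {'h': 1, 'z': 20, 'a': 81}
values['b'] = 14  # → {'h': 1, 'z': 20, 'a': 81, 'b': 14}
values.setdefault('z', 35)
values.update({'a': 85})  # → {'h': 1, 'z': 20, 'a': 85, 'b': 14}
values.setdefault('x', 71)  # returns 71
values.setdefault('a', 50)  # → 85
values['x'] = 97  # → {'h': 1, 'z': 20, 'a': 85, 'b': 14, 'x': 97}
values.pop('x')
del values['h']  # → {'z': 20, 'a': 85, 'b': 14}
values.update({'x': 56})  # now {'z': 20, 'a': 85, 'b': 14, 'x': 56}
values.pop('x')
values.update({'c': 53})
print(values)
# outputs {'z': 20, 'a': 85, 'b': 14, 'c': 53}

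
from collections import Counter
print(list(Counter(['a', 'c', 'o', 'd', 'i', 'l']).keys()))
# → ['a', 'c', 'o', 'd', 'i', 'l']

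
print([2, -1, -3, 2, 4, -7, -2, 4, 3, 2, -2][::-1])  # [-2, 2, 3, 4, -2, -7, 4, 2, -3, -1, 2]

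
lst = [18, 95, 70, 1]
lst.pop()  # 1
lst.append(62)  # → [18, 95, 70, 62]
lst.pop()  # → 62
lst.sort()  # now [18, 70, 95]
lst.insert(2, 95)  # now [18, 70, 95, 95]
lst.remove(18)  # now [70, 95, 95]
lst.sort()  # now [70, 95, 95]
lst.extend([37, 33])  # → [70, 95, 95, 37, 33]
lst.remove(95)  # [70, 95, 37, 33]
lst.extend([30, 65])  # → [70, 95, 37, 33, 30, 65]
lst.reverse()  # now [65, 30, 33, 37, 95, 70]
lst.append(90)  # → [65, 30, 33, 37, 95, 70, 90]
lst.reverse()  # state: [90, 70, 95, 37, 33, 30, 65]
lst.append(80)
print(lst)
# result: [90, 70, 95, 37, 33, 30, 65, 80]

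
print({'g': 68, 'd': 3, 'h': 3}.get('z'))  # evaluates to None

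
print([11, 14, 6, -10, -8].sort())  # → None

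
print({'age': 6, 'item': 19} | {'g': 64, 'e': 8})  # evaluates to {'age': 6, 'item': 19, 'g': 64, 'e': 8}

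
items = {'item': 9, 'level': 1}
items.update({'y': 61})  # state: {'item': 9, 'level': 1, 'y': 61}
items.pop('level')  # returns 1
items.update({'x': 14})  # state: {'item': 9, 'y': 61, 'x': 14}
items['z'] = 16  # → {'item': 9, 'y': 61, 'x': 14, 'z': 16}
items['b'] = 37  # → {'item': 9, 'y': 61, 'x': 14, 'z': 16, 'b': 37}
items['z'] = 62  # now {'item': 9, 'y': 61, 'x': 14, 'z': 62, 'b': 37}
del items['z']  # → {'item': 9, 'y': 61, 'x': 14, 'b': 37}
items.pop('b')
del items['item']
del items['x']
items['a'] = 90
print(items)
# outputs {'y': 61, 'a': 90}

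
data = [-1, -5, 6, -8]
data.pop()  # -8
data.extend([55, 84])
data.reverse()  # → [84, 55, 6, -5, -1]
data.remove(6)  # [84, 55, -5, -1]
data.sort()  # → [-5, -1, 55, 84]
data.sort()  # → [-5, -1, 55, 84]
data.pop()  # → 84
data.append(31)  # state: [-5, -1, 55, 31]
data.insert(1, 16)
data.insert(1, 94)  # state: [-5, 94, 16, -1, 55, 31]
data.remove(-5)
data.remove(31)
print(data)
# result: [94, 16, -1, 55]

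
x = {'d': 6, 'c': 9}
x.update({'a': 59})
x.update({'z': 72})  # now {'d': 6, 'c': 9, 'a': 59, 'z': 72}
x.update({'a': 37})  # {'d': 6, 'c': 9, 'a': 37, 'z': 72}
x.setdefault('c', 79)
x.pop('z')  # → 72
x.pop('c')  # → 9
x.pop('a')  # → 37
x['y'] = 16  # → {'d': 6, 'y': 16}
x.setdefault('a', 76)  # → 76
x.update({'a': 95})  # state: {'d': 6, 'y': 16, 'a': 95}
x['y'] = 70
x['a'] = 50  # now {'d': 6, 'y': 70, 'a': 50}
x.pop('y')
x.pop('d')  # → 6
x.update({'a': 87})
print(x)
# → {'a': 87}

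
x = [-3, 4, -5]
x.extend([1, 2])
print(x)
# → [-3, 4, -5, 1, 2]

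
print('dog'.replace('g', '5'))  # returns do5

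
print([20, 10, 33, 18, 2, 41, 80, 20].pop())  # 20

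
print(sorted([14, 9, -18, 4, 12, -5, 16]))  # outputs [-18, -5, 4, 9, 12, 14, 16]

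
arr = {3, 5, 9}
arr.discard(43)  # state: {3, 5, 9}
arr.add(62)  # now {3, 5, 9, 62}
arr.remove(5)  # {3, 9, 62}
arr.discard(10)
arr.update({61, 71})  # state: {3, 9, 61, 62, 71}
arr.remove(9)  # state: {3, 61, 62, 71}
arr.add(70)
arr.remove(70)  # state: {3, 61, 62, 71}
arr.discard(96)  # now {3, 61, 62, 71}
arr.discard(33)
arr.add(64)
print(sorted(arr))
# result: [3, 61, 62, 64, 71]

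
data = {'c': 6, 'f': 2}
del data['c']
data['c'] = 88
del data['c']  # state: {'f': 2}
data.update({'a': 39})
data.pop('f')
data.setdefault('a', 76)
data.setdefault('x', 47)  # 47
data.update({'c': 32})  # {'a': 39, 'x': 47, 'c': 32}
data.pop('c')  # 32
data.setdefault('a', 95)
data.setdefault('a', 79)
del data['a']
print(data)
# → {'x': 47}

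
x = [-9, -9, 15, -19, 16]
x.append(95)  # [-9, -9, 15, -19, 16, 95]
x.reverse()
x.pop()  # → -9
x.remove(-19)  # [95, 16, 15, -9]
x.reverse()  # [-9, 15, 16, 95]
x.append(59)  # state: [-9, 15, 16, 95, 59]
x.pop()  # 59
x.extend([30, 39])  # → [-9, 15, 16, 95, 30, 39]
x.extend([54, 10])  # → [-9, 15, 16, 95, 30, 39, 54, 10]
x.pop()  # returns 10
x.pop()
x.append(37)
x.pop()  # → 37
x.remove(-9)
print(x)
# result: [15, 16, 95, 30, 39]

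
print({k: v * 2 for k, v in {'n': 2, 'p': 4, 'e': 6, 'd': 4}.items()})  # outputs {'n': 4, 'p': 8, 'e': 12, 'd': 8}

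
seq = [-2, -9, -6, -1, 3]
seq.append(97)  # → [-2, -9, -6, -1, 3, 97]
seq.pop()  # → 97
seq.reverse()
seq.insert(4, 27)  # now [3, -1, -6, -9, 27, -2]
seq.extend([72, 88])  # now [3, -1, -6, -9, 27, -2, 72, 88]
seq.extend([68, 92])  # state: [3, -1, -6, -9, 27, -2, 72, 88, 68, 92]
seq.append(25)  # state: [3, -1, -6, -9, 27, -2, 72, 88, 68, 92, 25]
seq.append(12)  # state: [3, -1, -6, -9, 27, -2, 72, 88, 68, 92, 25, 12]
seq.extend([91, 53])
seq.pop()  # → 53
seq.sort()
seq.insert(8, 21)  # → [-9, -6, -2, -1, 3, 12, 25, 27, 21, 68, 72, 88, 91, 92]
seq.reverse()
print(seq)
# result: [92, 91, 88, 72, 68, 21, 27, 25, 12, 3, -1, -2, -6, -9]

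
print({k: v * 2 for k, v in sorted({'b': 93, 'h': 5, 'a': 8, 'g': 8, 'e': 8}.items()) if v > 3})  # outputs {'a': 16, 'b': 186, 'e': 16, 'g': 16, 'h': 10}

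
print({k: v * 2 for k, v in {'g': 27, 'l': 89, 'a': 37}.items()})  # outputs {'g': 54, 'l': 178, 'a': 74}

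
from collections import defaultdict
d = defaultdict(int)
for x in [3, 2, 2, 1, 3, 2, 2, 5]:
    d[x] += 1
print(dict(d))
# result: {3: 2, 2: 4, 1: 1, 5: 1}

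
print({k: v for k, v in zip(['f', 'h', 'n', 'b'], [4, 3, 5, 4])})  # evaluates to {'f': 4, 'h': 3, 'n': 5, 'b': 4}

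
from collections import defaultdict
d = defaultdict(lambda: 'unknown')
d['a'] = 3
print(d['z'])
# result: unknown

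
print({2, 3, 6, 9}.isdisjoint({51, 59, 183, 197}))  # True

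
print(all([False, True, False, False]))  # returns False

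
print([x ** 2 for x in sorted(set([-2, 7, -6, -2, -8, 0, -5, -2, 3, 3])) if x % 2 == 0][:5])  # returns [64, 36, 4, 0]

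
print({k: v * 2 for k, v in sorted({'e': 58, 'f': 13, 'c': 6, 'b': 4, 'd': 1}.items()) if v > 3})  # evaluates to {'b': 8, 'c': 12, 'e': 116, 'f': 26}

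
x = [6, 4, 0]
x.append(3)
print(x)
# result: [6, 4, 0, 3]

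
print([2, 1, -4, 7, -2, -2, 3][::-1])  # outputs [3, -2, -2, 7, -4, 1, 2]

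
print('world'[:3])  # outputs wor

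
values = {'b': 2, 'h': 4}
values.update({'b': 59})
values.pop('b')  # 59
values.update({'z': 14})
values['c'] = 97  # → {'h': 4, 'z': 14, 'c': 97}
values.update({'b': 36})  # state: {'h': 4, 'z': 14, 'c': 97, 'b': 36}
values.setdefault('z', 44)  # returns 14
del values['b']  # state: {'h': 4, 'z': 14, 'c': 97}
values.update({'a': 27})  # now {'h': 4, 'z': 14, 'c': 97, 'a': 27}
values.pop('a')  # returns 27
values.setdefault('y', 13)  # 13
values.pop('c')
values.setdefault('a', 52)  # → 52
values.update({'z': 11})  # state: {'h': 4, 'z': 11, 'y': 13, 'a': 52}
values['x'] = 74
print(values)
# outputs {'h': 4, 'z': 11, 'y': 13, 'a': 52, 'x': 74}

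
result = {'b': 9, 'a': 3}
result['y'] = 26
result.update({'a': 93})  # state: {'b': 9, 'a': 93, 'y': 26}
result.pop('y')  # 26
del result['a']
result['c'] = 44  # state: {'b': 9, 'c': 44}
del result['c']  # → {'b': 9}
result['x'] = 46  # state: {'b': 9, 'x': 46}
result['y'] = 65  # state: {'b': 9, 'x': 46, 'y': 65}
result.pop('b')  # 9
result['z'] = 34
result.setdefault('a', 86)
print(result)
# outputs {'x': 46, 'y': 65, 'z': 34, 'a': 86}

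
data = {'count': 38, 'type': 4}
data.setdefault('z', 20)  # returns 20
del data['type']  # {'count': 38, 'z': 20}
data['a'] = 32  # {'count': 38, 'z': 20, 'a': 32}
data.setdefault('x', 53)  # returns 53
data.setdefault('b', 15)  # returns 15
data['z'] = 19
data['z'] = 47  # {'count': 38, 'z': 47, 'a': 32, 'x': 53, 'b': 15}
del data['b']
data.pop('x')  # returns 53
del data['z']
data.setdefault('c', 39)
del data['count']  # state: {'a': 32, 'c': 39}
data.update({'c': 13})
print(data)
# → {'a': 32, 'c': 13}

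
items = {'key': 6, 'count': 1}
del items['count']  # {'key': 6}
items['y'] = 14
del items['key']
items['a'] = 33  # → {'y': 14, 'a': 33}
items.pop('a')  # 33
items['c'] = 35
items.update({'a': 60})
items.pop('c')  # 35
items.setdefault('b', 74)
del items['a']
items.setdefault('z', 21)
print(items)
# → {'y': 14, 'b': 74, 'z': 21}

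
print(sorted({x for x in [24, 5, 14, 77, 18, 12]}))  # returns [5, 12, 14, 18, 24, 77]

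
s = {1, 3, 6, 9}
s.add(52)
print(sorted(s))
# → [1, 3, 6, 9, 52]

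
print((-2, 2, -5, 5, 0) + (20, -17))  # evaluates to (-2, 2, -5, 5, 0, 20, -17)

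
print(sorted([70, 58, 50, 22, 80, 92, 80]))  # [22, 50, 58, 70, 80, 80, 92]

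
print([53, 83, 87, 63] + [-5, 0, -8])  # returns [53, 83, 87, 63, -5, 0, -8]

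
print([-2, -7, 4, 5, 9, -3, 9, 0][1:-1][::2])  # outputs [-7, 5, -3]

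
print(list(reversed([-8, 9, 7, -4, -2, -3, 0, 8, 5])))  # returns [5, 8, 0, -3, -2, -4, 7, 9, -8]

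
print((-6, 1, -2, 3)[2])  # -2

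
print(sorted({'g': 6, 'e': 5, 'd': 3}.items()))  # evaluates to [('d', 3), ('e', 5), ('g', 6)]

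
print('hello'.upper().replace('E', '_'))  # H_LLO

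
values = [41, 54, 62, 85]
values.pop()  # 85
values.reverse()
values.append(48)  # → [62, 54, 41, 48]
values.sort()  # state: [41, 48, 54, 62]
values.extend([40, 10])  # [41, 48, 54, 62, 40, 10]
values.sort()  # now [10, 40, 41, 48, 54, 62]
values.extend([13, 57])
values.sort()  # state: [10, 13, 40, 41, 48, 54, 57, 62]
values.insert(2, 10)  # [10, 13, 10, 40, 41, 48, 54, 57, 62]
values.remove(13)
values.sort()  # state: [10, 10, 40, 41, 48, 54, 57, 62]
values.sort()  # [10, 10, 40, 41, 48, 54, 57, 62]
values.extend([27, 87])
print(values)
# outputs [10, 10, 40, 41, 48, 54, 57, 62, 27, 87]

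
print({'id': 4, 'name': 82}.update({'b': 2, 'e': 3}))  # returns None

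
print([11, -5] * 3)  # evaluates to [11, -5, 11, -5, 11, -5]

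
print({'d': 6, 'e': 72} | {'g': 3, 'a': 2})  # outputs {'d': 6, 'e': 72, 'g': 3, 'a': 2}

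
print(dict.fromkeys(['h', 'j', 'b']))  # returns {'h': None, 'j': None, 'b': None}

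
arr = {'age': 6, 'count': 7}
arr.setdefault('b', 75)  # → 75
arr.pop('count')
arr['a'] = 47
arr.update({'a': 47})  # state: {'age': 6, 'b': 75, 'a': 47}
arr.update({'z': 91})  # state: {'age': 6, 'b': 75, 'a': 47, 'z': 91}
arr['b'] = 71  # {'age': 6, 'b': 71, 'a': 47, 'z': 91}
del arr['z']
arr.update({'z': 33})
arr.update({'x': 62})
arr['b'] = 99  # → {'age': 6, 'b': 99, 'a': 47, 'z': 33, 'x': 62}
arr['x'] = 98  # {'age': 6, 'b': 99, 'a': 47, 'z': 33, 'x': 98}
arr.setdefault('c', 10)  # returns 10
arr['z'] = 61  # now {'age': 6, 'b': 99, 'a': 47, 'z': 61, 'x': 98, 'c': 10}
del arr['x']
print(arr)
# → {'age': 6, 'b': 99, 'a': 47, 'z': 61, 'c': 10}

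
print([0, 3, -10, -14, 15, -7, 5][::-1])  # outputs [5, -7, 15, -14, -10, 3, 0]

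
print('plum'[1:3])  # lu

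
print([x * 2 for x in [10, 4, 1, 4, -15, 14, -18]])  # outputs [20, 8, 2, 8, -30, 28, -36]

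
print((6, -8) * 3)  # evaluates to (6, -8, 6, -8, 6, -8)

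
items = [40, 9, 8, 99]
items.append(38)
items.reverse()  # [38, 99, 8, 9, 40]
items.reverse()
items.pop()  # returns 38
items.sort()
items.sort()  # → [8, 9, 40, 99]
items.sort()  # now [8, 9, 40, 99]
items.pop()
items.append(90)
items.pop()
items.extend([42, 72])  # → [8, 9, 40, 42, 72]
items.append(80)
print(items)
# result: [8, 9, 40, 42, 72, 80]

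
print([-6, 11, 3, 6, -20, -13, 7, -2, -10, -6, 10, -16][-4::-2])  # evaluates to [-10, 7, -20, 3, -6]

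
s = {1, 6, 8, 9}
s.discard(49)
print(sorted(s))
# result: [1, 6, 8, 9]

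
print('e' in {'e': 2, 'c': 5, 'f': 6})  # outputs True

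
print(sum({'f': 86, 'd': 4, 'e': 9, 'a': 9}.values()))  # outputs 108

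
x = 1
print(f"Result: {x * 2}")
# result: Result: 2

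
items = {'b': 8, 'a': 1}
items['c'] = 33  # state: {'b': 8, 'a': 1, 'c': 33}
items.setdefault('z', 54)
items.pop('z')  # 54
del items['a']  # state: {'b': 8, 'c': 33}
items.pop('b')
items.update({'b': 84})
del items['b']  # {'c': 33}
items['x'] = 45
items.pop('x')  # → 45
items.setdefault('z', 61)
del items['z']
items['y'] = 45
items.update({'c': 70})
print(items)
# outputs {'c': 70, 'y': 45}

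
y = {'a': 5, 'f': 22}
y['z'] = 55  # {'a': 5, 'f': 22, 'z': 55}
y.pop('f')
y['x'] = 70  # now {'a': 5, 'z': 55, 'x': 70}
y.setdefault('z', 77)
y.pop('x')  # 70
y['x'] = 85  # {'a': 5, 'z': 55, 'x': 85}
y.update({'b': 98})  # {'a': 5, 'z': 55, 'x': 85, 'b': 98}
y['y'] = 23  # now {'a': 5, 'z': 55, 'x': 85, 'b': 98, 'y': 23}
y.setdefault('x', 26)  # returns 85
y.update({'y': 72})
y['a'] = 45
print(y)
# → {'a': 45, 'z': 55, 'x': 85, 'b': 98, 'y': 72}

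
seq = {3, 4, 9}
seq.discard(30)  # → {3, 4, 9}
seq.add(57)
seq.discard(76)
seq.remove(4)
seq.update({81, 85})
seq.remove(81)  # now {3, 9, 57, 85}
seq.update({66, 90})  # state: {3, 9, 57, 66, 85, 90}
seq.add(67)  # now {3, 9, 57, 66, 67, 85, 90}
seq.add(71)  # {3, 9, 57, 66, 67, 71, 85, 90}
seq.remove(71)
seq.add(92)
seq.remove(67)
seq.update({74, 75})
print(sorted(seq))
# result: [3, 9, 57, 66, 74, 75, 85, 90, 92]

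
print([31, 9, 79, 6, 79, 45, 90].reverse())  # None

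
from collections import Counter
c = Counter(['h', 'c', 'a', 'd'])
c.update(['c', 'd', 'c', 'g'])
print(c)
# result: Counter({'c': 3, 'd': 2, 'h': 1, 'a': 1, 'g': 1})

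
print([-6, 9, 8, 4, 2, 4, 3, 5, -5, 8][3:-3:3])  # [4, 3]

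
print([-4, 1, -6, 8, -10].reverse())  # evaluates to None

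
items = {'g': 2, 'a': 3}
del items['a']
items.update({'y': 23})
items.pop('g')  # 2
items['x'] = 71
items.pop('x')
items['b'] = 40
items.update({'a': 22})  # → {'y': 23, 'b': 40, 'a': 22}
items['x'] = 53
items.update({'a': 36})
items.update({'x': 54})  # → {'y': 23, 'b': 40, 'a': 36, 'x': 54}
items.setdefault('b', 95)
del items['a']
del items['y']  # {'b': 40, 'x': 54}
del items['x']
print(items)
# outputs {'b': 40}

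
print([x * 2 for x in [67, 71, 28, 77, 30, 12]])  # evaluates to [134, 142, 56, 154, 60, 24]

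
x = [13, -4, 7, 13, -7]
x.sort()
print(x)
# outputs [-7, -4, 7, 13, 13]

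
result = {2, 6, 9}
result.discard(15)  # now {2, 6, 9}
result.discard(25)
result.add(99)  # {2, 6, 9, 99}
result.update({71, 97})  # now {2, 6, 9, 71, 97, 99}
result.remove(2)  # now {6, 9, 71, 97, 99}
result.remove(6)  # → {9, 71, 97, 99}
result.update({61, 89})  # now {9, 61, 71, 89, 97, 99}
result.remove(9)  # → {61, 71, 89, 97, 99}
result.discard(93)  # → {61, 71, 89, 97, 99}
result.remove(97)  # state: {61, 71, 89, 99}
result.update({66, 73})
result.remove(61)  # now {66, 71, 73, 89, 99}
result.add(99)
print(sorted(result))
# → [66, 71, 73, 89, 99]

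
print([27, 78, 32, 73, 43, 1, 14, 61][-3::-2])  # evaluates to [1, 73, 78]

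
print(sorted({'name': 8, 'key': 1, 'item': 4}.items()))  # [('item', 4), ('key', 1), ('name', 8)]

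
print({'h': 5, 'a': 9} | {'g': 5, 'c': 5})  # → {'h': 5, 'a': 9, 'g': 5, 'c': 5}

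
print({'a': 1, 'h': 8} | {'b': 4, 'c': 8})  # {'a': 1, 'h': 8, 'b': 4, 'c': 8}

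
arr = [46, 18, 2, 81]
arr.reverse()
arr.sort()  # [2, 18, 46, 81]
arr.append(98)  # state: [2, 18, 46, 81, 98]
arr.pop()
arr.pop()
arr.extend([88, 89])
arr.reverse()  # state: [89, 88, 46, 18, 2]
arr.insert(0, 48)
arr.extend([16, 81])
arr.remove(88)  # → [48, 89, 46, 18, 2, 16, 81]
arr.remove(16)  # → [48, 89, 46, 18, 2, 81]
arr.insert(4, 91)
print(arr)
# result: [48, 89, 46, 18, 91, 2, 81]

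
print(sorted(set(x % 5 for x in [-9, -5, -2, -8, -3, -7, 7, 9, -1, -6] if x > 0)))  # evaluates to [2, 4]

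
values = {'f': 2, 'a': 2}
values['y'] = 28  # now {'f': 2, 'a': 2, 'y': 28}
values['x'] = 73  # {'f': 2, 'a': 2, 'y': 28, 'x': 73}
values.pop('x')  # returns 73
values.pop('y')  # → 28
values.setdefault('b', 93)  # 93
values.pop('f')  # 2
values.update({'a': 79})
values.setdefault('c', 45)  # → 45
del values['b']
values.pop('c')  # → 45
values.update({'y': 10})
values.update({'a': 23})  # {'a': 23, 'y': 10}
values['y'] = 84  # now {'a': 23, 'y': 84}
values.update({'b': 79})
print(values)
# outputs {'a': 23, 'y': 84, 'b': 79}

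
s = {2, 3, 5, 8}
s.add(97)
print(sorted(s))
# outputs [2, 3, 5, 8, 97]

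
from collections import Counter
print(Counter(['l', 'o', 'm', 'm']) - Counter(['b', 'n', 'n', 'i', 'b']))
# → Counter({'m': 2, 'l': 1, 'o': 1})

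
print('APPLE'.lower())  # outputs apple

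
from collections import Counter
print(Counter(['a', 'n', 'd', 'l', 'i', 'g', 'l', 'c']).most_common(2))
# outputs [('l', 2), ('a', 1)]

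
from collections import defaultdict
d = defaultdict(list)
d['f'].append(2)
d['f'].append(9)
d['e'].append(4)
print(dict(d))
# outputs {'f': [2, 9], 'e': [4]}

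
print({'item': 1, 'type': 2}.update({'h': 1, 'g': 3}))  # None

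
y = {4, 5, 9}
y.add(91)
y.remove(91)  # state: {4, 5, 9}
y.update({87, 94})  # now {4, 5, 9, 87, 94}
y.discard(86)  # {4, 5, 9, 87, 94}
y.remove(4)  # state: {5, 9, 87, 94}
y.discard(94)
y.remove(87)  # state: {5, 9}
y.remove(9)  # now {5}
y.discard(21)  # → {5}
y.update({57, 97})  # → {5, 57, 97}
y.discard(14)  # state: {5, 57, 97}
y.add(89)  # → {5, 57, 89, 97}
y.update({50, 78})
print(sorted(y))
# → [5, 50, 57, 78, 89, 97]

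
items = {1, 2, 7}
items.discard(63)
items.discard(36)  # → {1, 2, 7}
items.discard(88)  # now {1, 2, 7}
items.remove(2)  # {1, 7}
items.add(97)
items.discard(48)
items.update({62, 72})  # {1, 7, 62, 72, 97}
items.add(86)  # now {1, 7, 62, 72, 86, 97}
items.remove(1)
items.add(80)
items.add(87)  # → {7, 62, 72, 80, 86, 87, 97}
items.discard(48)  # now {7, 62, 72, 80, 86, 87, 97}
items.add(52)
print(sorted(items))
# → [7, 52, 62, 72, 80, 86, 87, 97]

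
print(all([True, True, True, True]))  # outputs True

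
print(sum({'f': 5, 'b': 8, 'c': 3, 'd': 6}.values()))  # 22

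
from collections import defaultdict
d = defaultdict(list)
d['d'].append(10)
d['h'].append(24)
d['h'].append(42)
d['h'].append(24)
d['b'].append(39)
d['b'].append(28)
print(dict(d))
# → {'d': [10], 'h': [24, 42, 24], 'b': [39, 28]}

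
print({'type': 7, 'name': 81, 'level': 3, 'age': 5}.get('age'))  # 5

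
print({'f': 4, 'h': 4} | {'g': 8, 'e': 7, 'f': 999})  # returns {'f': 999, 'h': 4, 'g': 8, 'e': 7}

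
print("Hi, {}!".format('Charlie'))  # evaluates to Hi, Charlie!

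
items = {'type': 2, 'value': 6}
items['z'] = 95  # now {'type': 2, 'value': 6, 'z': 95}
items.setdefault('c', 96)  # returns 96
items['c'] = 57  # {'type': 2, 'value': 6, 'z': 95, 'c': 57}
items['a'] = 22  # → {'type': 2, 'value': 6, 'z': 95, 'c': 57, 'a': 22}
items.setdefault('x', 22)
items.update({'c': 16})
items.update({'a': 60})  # {'type': 2, 'value': 6, 'z': 95, 'c': 16, 'a': 60, 'x': 22}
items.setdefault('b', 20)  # 20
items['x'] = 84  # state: {'type': 2, 'value': 6, 'z': 95, 'c': 16, 'a': 60, 'x': 84, 'b': 20}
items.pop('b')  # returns 20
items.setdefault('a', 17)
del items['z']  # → {'type': 2, 'value': 6, 'c': 16, 'a': 60, 'x': 84}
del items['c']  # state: {'type': 2, 'value': 6, 'a': 60, 'x': 84}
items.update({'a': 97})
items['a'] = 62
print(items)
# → {'type': 2, 'value': 6, 'a': 62, 'x': 84}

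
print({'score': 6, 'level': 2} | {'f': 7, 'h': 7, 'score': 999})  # {'score': 999, 'level': 2, 'f': 7, 'h': 7}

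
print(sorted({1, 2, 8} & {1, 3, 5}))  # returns [1]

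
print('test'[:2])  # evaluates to te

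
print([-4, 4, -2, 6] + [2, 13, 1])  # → [-4, 4, -2, 6, 2, 13, 1]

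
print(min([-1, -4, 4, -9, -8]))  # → -9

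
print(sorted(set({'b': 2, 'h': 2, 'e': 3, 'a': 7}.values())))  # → [2, 3, 7]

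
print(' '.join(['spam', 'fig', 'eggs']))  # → spam fig eggs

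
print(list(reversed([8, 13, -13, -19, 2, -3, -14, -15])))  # [-15, -14, -3, 2, -19, -13, 13, 8]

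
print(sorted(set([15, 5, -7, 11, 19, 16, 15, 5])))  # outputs [-7, 5, 11, 15, 16, 19]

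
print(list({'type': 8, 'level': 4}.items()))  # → [('type', 8), ('level', 4)]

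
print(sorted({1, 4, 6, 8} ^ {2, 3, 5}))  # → [1, 2, 3, 4, 5, 6, 8]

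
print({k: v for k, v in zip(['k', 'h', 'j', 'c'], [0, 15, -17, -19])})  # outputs {'k': 0, 'h': 15, 'j': -17, 'c': -19}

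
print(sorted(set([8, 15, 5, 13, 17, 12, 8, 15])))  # [5, 8, 12, 13, 15, 17]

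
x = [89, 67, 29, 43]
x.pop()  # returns 43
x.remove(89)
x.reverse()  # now [29, 67]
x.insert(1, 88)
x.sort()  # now [29, 67, 88]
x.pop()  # 88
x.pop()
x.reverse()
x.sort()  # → [29]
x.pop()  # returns 29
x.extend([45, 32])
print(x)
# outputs [45, 32]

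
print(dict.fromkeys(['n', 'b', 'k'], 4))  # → {'n': 4, 'b': 4, 'k': 4}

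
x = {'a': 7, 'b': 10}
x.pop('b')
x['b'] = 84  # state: {'a': 7, 'b': 84}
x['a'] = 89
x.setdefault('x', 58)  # 58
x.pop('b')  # 84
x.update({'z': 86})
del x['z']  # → {'a': 89, 'x': 58}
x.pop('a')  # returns 89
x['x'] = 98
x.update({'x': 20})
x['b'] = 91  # {'x': 20, 'b': 91}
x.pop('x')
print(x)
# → {'b': 91}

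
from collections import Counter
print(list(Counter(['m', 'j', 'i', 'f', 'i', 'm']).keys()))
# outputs ['m', 'j', 'i', 'f']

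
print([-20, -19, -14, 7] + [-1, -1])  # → [-20, -19, -14, 7, -1, -1]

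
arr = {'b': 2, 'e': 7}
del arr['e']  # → {'b': 2}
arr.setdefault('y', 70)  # 70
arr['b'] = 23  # {'b': 23, 'y': 70}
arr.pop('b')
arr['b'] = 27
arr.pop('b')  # 27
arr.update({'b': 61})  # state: {'y': 70, 'b': 61}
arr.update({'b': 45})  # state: {'y': 70, 'b': 45}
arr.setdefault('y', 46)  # 70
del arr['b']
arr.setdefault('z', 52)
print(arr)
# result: {'y': 70, 'z': 52}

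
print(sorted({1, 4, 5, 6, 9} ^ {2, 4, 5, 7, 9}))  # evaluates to [1, 2, 6, 7]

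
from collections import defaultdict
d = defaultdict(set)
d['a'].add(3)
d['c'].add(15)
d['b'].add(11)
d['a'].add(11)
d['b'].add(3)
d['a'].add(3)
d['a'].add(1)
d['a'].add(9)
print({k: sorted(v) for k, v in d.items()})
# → {'a': [1, 3, 9, 11], 'c': [15], 'b': [3, 11]}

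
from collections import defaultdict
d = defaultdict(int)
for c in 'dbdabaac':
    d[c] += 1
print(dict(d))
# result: {'d': 2, 'b': 2, 'a': 3, 'c': 1}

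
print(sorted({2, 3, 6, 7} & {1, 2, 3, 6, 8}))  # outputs [2, 3, 6]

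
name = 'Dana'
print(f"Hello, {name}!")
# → Hello, Dana!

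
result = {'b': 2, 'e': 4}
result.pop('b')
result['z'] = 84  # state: {'e': 4, 'z': 84}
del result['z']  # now {'e': 4}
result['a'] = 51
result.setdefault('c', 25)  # 25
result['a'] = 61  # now {'e': 4, 'a': 61, 'c': 25}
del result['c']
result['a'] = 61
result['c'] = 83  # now {'e': 4, 'a': 61, 'c': 83}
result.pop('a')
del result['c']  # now {'e': 4}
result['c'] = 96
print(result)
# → {'e': 4, 'c': 96}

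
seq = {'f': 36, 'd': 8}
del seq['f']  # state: {'d': 8}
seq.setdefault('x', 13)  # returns 13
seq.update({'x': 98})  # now {'d': 8, 'x': 98}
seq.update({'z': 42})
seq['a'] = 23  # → {'d': 8, 'x': 98, 'z': 42, 'a': 23}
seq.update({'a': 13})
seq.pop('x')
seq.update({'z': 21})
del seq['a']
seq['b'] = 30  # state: {'d': 8, 'z': 21, 'b': 30}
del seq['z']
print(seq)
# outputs {'d': 8, 'b': 30}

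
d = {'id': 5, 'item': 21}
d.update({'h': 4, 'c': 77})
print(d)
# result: {'id': 5, 'item': 21, 'h': 4, 'c': 77}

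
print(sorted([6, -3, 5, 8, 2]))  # [-3, 2, 5, 6, 8]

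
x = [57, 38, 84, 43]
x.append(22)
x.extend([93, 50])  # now [57, 38, 84, 43, 22, 93, 50]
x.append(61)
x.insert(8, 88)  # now [57, 38, 84, 43, 22, 93, 50, 61, 88]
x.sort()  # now [22, 38, 43, 50, 57, 61, 84, 88, 93]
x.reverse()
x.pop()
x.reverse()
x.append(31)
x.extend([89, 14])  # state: [38, 43, 50, 57, 61, 84, 88, 93, 31, 89, 14]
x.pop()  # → 14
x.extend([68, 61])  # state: [38, 43, 50, 57, 61, 84, 88, 93, 31, 89, 68, 61]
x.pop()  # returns 61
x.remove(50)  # [38, 43, 57, 61, 84, 88, 93, 31, 89, 68]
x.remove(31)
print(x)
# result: [38, 43, 57, 61, 84, 88, 93, 89, 68]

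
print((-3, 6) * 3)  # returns (-3, 6, -3, 6, -3, 6)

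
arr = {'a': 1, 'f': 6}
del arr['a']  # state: {'f': 6}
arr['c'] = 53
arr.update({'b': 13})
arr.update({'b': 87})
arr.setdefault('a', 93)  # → 93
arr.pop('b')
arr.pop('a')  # 93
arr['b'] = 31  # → {'f': 6, 'c': 53, 'b': 31}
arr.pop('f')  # 6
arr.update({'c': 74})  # {'c': 74, 'b': 31}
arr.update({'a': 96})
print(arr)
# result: {'c': 74, 'b': 31, 'a': 96}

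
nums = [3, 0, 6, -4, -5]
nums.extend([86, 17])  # [3, 0, 6, -4, -5, 86, 17]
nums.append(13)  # [3, 0, 6, -4, -5, 86, 17, 13]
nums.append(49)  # [3, 0, 6, -4, -5, 86, 17, 13, 49]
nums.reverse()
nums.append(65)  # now [49, 13, 17, 86, -5, -4, 6, 0, 3, 65]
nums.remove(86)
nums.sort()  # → [-5, -4, 0, 3, 6, 13, 17, 49, 65]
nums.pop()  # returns 65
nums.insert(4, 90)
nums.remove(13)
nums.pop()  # 49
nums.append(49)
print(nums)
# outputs [-5, -4, 0, 3, 90, 6, 17, 49]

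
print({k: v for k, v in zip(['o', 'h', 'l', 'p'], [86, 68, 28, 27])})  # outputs {'o': 86, 'h': 68, 'l': 28, 'p': 27}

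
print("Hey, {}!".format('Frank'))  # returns Hey, Frank!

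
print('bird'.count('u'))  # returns 0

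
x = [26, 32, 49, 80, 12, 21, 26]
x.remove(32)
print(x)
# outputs [26, 49, 80, 12, 21, 26]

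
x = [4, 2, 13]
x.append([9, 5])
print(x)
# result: [4, 2, 13, [9, 5]]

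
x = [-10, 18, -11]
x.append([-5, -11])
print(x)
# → [-10, 18, -11, [-5, -11]]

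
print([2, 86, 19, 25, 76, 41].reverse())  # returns None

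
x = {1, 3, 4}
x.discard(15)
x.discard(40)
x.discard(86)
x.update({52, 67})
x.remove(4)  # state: {1, 3, 52, 67}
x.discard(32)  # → {1, 3, 52, 67}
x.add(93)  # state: {1, 3, 52, 67, 93}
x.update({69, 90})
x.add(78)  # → {1, 3, 52, 67, 69, 78, 90, 93}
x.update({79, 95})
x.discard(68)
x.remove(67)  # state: {1, 3, 52, 69, 78, 79, 90, 93, 95}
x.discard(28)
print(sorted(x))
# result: [1, 3, 52, 69, 78, 79, 90, 93, 95]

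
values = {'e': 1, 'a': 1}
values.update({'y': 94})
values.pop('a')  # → 1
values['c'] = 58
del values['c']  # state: {'e': 1, 'y': 94}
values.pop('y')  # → 94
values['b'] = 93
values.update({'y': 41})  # {'e': 1, 'b': 93, 'y': 41}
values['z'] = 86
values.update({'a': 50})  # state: {'e': 1, 'b': 93, 'y': 41, 'z': 86, 'a': 50}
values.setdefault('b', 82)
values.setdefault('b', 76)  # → 93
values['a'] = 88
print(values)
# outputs {'e': 1, 'b': 93, 'y': 41, 'z': 86, 'a': 88}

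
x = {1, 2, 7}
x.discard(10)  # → {1, 2, 7}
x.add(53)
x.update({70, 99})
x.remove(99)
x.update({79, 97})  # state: {1, 2, 7, 53, 70, 79, 97}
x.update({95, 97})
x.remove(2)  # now {1, 7, 53, 70, 79, 95, 97}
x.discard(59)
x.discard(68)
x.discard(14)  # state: {1, 7, 53, 70, 79, 95, 97}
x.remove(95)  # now {1, 7, 53, 70, 79, 97}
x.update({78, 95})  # {1, 7, 53, 70, 78, 79, 95, 97}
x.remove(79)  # {1, 7, 53, 70, 78, 95, 97}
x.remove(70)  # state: {1, 7, 53, 78, 95, 97}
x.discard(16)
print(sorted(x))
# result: [1, 7, 53, 78, 95, 97]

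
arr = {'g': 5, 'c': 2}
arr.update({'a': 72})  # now {'g': 5, 'c': 2, 'a': 72}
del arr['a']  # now {'g': 5, 'c': 2}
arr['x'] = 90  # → {'g': 5, 'c': 2, 'x': 90}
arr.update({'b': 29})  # {'g': 5, 'c': 2, 'x': 90, 'b': 29}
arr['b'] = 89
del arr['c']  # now {'g': 5, 'x': 90, 'b': 89}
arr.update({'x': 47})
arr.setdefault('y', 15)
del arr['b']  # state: {'g': 5, 'x': 47, 'y': 15}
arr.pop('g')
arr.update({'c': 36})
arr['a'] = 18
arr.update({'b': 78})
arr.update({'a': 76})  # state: {'x': 47, 'y': 15, 'c': 36, 'a': 76, 'b': 78}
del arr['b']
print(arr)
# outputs {'x': 47, 'y': 15, 'c': 36, 'a': 76}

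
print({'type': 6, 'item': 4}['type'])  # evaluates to 6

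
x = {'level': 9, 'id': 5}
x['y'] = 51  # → {'level': 9, 'id': 5, 'y': 51}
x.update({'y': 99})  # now {'level': 9, 'id': 5, 'y': 99}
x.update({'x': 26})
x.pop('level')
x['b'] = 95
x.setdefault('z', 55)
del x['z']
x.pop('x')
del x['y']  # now {'id': 5, 'b': 95}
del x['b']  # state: {'id': 5}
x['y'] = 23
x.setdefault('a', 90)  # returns 90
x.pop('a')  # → 90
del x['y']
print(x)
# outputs {'id': 5}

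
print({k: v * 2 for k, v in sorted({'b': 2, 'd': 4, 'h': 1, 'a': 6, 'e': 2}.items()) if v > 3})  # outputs {'a': 12, 'd': 8}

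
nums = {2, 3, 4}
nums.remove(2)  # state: {3, 4}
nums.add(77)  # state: {3, 4, 77}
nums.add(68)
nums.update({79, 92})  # {3, 4, 68, 77, 79, 92}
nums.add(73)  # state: {3, 4, 68, 73, 77, 79, 92}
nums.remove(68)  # {3, 4, 73, 77, 79, 92}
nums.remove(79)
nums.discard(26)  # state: {3, 4, 73, 77, 92}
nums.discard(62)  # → {3, 4, 73, 77, 92}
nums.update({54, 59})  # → {3, 4, 54, 59, 73, 77, 92}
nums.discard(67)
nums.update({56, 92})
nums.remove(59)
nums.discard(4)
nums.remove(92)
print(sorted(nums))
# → [3, 54, 56, 73, 77]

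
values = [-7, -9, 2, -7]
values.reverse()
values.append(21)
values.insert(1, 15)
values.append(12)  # [-7, 15, 2, -9, -7, 21, 12]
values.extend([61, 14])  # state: [-7, 15, 2, -9, -7, 21, 12, 61, 14]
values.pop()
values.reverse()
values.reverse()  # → [-7, 15, 2, -9, -7, 21, 12, 61]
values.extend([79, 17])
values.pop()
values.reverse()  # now [79, 61, 12, 21, -7, -9, 2, 15, -7]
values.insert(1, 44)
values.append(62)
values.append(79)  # [79, 44, 61, 12, 21, -7, -9, 2, 15, -7, 62, 79]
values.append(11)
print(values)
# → [79, 44, 61, 12, 21, -7, -9, 2, 15, -7, 62, 79, 11]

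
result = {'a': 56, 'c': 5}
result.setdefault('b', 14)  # 14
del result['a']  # {'c': 5, 'b': 14}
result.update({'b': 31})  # {'c': 5, 'b': 31}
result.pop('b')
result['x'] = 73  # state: {'c': 5, 'x': 73}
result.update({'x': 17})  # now {'c': 5, 'x': 17}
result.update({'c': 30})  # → {'c': 30, 'x': 17}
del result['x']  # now {'c': 30}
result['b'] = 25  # {'c': 30, 'b': 25}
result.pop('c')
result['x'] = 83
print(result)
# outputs {'b': 25, 'x': 83}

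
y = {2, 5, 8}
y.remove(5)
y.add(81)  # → {2, 8, 81}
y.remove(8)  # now {2, 81}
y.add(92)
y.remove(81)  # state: {2, 92}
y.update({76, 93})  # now {2, 76, 92, 93}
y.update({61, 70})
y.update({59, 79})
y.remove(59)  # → {2, 61, 70, 76, 79, 92, 93}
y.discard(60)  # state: {2, 61, 70, 76, 79, 92, 93}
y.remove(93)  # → {2, 61, 70, 76, 79, 92}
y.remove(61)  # {2, 70, 76, 79, 92}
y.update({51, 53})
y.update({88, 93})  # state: {2, 51, 53, 70, 76, 79, 88, 92, 93}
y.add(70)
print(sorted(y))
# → [2, 51, 53, 70, 76, 79, 88, 92, 93]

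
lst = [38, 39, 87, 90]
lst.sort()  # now [38, 39, 87, 90]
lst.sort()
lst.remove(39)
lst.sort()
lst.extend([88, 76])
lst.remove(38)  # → [87, 90, 88, 76]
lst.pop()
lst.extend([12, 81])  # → [87, 90, 88, 12, 81]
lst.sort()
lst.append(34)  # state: [12, 81, 87, 88, 90, 34]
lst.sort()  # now [12, 34, 81, 87, 88, 90]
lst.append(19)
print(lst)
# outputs [12, 34, 81, 87, 88, 90, 19]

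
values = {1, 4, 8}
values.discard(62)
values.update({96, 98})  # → {1, 4, 8, 96, 98}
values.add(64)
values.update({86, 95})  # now {1, 4, 8, 64, 86, 95, 96, 98}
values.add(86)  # {1, 4, 8, 64, 86, 95, 96, 98}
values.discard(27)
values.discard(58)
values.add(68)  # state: {1, 4, 8, 64, 68, 86, 95, 96, 98}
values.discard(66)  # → {1, 4, 8, 64, 68, 86, 95, 96, 98}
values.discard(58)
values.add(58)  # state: {1, 4, 8, 58, 64, 68, 86, 95, 96, 98}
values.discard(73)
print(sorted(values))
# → [1, 4, 8, 58, 64, 68, 86, 95, 96, 98]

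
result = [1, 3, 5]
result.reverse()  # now [5, 3, 1]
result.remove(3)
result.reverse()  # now [1, 5]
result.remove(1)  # [5]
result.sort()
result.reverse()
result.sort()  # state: [5]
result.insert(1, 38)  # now [5, 38]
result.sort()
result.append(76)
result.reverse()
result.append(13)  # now [76, 38, 5, 13]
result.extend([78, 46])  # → [76, 38, 5, 13, 78, 46]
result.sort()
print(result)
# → [5, 13, 38, 46, 76, 78]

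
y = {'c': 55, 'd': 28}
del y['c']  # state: {'d': 28}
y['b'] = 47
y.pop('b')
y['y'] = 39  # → {'d': 28, 'y': 39}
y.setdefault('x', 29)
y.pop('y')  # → 39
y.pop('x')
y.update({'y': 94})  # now {'d': 28, 'y': 94}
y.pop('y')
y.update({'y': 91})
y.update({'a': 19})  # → {'d': 28, 'y': 91, 'a': 19}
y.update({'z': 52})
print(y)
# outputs {'d': 28, 'y': 91, 'a': 19, 'z': 52}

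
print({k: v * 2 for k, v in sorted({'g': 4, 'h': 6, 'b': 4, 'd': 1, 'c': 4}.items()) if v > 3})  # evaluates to {'b': 8, 'c': 8, 'g': 8, 'h': 12}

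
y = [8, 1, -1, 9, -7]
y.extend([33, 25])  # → [8, 1, -1, 9, -7, 33, 25]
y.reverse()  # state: [25, 33, -7, 9, -1, 1, 8]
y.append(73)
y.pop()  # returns 73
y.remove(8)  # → [25, 33, -7, 9, -1, 1]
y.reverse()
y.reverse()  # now [25, 33, -7, 9, -1, 1]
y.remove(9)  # [25, 33, -7, -1, 1]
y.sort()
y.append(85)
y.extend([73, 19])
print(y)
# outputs [-7, -1, 1, 25, 33, 85, 73, 19]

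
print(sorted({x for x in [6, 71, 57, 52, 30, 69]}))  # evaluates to [6, 30, 52, 57, 69, 71]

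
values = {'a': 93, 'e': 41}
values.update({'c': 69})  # {'a': 93, 'e': 41, 'c': 69}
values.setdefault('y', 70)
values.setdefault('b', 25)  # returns 25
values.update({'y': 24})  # {'a': 93, 'e': 41, 'c': 69, 'y': 24, 'b': 25}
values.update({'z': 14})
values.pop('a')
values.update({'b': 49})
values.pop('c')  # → 69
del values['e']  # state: {'y': 24, 'b': 49, 'z': 14}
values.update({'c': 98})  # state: {'y': 24, 'b': 49, 'z': 14, 'c': 98}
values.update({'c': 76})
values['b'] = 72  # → {'y': 24, 'b': 72, 'z': 14, 'c': 76}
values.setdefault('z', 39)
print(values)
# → {'y': 24, 'b': 72, 'z': 14, 'c': 76}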